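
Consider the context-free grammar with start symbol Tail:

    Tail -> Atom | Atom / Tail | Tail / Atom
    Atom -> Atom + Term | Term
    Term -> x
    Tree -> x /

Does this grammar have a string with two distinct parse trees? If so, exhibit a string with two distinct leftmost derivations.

Witness: x / x

Derivation 1: Tail ⇒ Atom / Tail ⇒ Term / Tail ⇒ x / Tail ⇒ x / Atom ⇒ x / Term ⇒ x / x
Derivation 2: Tail ⇒ Tail / Atom ⇒ Atom / Atom ⇒ Term / Atom ⇒ x / Atom ⇒ x / Term ⇒ x / x

Two distinct leftmost derivations for the same string.

Ambiguous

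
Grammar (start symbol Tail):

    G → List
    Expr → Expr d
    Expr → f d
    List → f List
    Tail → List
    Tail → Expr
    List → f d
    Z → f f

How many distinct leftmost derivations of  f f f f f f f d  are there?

1

Parse trees for f f f f f f f d:
  [Tail [List f [List f [List f [List f [List f [List f [List f d]]]]]]]]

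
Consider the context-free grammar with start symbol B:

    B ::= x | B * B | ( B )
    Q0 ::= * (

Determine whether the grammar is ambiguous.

Witness: x * x * x

Derivation 1: B ⇒ B * B ⇒ x * B ⇒ x * B * B ⇒ x * x * B ⇒ x * x * x
Derivation 2: B ⇒ B * B ⇒ B * B * B ⇒ x * B * B ⇒ x * x * B ⇒ x * x * x

Two distinct leftmost derivations for the same string.

Ambiguous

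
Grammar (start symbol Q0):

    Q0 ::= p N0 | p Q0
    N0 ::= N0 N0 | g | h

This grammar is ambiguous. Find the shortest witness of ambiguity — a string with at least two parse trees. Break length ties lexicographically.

p g g g

length 2: no string has ≥2 trees
length 3: no string has ≥2 trees
length 4: p g g g has 2 parse trees

Two derivations of p g g g:
  Q0 ⇒ p N0 ⇒ p N0 N0 ⇒ p N0 N0 N0 ⇒ p g N0 N0 ⇒ p g g N0 ⇒ p g g g
  Q0 ⇒ p N0 ⇒ p N0 N0 ⇒ p g N0 ⇒ p g N0 N0 ⇒ p g g N0 ⇒ p g g g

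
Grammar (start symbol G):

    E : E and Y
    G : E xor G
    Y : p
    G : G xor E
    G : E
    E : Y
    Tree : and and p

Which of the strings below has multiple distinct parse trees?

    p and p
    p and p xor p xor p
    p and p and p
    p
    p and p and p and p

p and p xor p xor p

p and p: 1 tree
p and p xor p xor p: 4 trees
p and p and p: 1 tree
p: 1 tree
p and p and p and p: 1 tree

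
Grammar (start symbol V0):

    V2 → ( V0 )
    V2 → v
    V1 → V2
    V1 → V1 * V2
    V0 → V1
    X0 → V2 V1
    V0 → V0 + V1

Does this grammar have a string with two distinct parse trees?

Unambiguous

Only V0, V1, V2 are reachable from V0; ignoring the rest: The grammar is stratified — V0 handles '+' (left-recursive), V1 handles '*', V2 atoms. Each operator has a fixed associativity and precedence level, so every string has one parse.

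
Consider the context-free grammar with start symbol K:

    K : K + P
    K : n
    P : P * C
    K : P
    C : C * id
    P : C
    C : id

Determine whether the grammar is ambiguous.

Witness: id * id

Derivation 1: K ⇒ P ⇒ P * C ⇒ C * C ⇒ id * C ⇒ id * id
Derivation 2: K ⇒ P ⇒ C ⇒ C * id ⇒ id * id

Two distinct leftmost derivations for the same string.

Ambiguous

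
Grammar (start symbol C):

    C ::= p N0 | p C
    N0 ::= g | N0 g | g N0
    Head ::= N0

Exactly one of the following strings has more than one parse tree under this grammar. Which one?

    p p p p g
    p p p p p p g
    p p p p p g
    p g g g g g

p p p p g: 1 tree
p p p p p p g: 1 tree
p p p p p g: 1 tree
p g g g g g: 16 trees

p g g g g g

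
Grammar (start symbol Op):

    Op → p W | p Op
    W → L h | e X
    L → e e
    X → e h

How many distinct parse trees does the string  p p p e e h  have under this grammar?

2

Parse trees for p p p e e h:
  [Op p [Op p [Op p [W [L e e] h]]]]
  [Op p [Op p [Op p [W e [X e h]]]]]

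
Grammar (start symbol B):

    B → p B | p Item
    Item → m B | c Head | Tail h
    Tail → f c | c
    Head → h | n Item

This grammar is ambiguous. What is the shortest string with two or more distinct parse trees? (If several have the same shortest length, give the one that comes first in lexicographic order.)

length 3: p c h has 2 parse trees

Two derivations of p c h:
  B ⇒ p Item ⇒ p c Head ⇒ p c h
  B ⇒ p Item ⇒ p Tail h ⇒ p c h

p c h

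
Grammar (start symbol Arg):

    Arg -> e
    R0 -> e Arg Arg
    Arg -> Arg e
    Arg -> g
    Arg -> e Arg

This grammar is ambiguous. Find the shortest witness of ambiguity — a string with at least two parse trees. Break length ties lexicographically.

e e

length 1: no string has ≥2 trees
length 2: e e has 2 parse trees

Two derivations of e e:
  Arg ⇒ Arg e ⇒ e e
  Arg ⇒ e Arg ⇒ e e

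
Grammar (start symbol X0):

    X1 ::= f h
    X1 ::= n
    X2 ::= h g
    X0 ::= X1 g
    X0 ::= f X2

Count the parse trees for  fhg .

Parse trees for fhg:
  [X0 [X1 f h] g]
  [X0 f [X2 h g]]

2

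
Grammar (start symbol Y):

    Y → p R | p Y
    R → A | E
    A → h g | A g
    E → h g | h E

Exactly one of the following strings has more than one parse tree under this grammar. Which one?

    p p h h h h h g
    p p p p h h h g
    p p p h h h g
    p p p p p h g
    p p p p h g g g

p p h h h h h g: 1 tree
p p p p h h h g: 1 tree
p p p h h h g: 1 tree
p p p p p h g: 2 trees
p p p p h g g g: 1 tree

p p p p p h g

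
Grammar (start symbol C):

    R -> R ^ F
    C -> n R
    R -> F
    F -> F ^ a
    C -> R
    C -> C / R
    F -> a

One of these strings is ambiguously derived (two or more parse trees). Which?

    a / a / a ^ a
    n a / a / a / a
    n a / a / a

a / a / a ^ a: 2 trees
n a / a / a / a: 1 tree
n a / a / a: 1 tree

a / a / a ^ a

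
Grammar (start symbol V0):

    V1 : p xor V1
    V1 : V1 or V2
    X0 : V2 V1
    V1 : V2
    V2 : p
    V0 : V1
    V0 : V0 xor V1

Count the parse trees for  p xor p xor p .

Parse trees for p xor p xor p:
  [V0 [V1 p xor [V1 p xor [V1 [V2 p]]]]]
  [V0 [V0 [V1 [V2 p]]] xor [V1 p xor [V1 [V2 p]]]]
  [V0 [V0 [V1 p xor [V1 [V2 p]]]] xor [V1 [V2 p]]]
  [V0 [V0 [V0 [V1 [V2 p]]] xor [V1 [V2 p]]] xor [V1 [V2 p]]]

4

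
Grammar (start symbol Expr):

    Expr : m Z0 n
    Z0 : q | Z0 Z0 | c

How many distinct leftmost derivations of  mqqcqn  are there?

5

Parse trees for mqqcqn:
  [Expr m [Z0 [Z0 q] [Z0 [Z0 q] [Z0 [Z0 c] [Z0 q]]]] n]
  [Expr m [Z0 [Z0 q] [Z0 [Z0 [Z0 q] [Z0 c]] [Z0 q]]] n]
  [Expr m [Z0 [Z0 [Z0 q] [Z0 q]] [Z0 [Z0 c] [Z0 q]]] n]
  [Expr m [Z0 [Z0 [Z0 q] [Z0 [Z0 q] [Z0 c]]] [Z0 q]] n]
  [Expr m [Z0 [Z0 [Z0 [Z0 q] [Z0 q]] [Z0 c]] [Z0 q]] n]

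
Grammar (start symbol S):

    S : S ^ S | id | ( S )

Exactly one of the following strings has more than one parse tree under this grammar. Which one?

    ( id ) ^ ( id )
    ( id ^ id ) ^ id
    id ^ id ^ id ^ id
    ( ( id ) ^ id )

( id ) ^ ( id ): 1 tree
( id ^ id ) ^ id: 1 tree
id ^ id ^ id ^ id: 5 trees
( ( id ) ^ id ): 1 tree

id ^ id ^ id ^ id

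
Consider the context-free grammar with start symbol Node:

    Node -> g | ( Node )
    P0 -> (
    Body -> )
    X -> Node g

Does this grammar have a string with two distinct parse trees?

(P0, Body, X are unreachable from Node, so their rules don't affect L(Node).) L(Node) is { openⁿ atom closeⁿ : n ≥ 0 }. The bracket depth fixes n, and the derivation is forced at every step.

Unambiguous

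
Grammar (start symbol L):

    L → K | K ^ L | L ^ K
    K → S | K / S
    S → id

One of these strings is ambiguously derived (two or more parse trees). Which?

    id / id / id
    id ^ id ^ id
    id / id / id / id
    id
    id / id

id / id / id: 1 tree
id ^ id ^ id: 4 trees
id / id / id / id: 1 tree
id: 1 tree
id / id: 1 tree

id ^ id ^ id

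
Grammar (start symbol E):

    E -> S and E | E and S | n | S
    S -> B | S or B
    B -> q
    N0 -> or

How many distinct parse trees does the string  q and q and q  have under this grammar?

Parse trees for q and q and q:
  [E [S [B q]] and [E [S [B q]] and [E [S [B q]]]]]
  [E [S [B q]] and [E [E [S [B q]]] and [S [B q]]]]
  [E [E [S [B q]] and [E [S [B q]]]] and [S [B q]]]
  [E [E [E [S [B q]]] and [S [B q]]] and [S [B q]]]

4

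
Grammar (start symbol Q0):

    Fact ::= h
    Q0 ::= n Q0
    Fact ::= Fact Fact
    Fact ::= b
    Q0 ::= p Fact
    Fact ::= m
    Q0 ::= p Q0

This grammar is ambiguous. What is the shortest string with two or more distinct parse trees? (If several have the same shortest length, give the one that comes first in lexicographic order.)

length 2: no string has ≥2 trees
length 3: no string has ≥2 trees
length 4: p b b b has 2 parse trees

Two derivations of p b b b:
  Q0 ⇒ p Fact ⇒ p Fact Fact ⇒ p Fact Fact Fact ⇒ p b Fact Fact ⇒ p b b Fact ⇒ p b b b
  Q0 ⇒ p Fact ⇒ p Fact Fact ⇒ p b Fact ⇒ p b Fact Fact ⇒ p b b Fact ⇒ p b b b

p b b b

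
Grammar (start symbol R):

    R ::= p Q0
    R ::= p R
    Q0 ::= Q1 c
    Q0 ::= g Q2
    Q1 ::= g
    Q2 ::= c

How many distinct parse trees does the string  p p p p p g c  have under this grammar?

2

Parse trees for p p p p p g c:
  [R p [R p [R p [R p [R p [Q0 [Q1 g] c]]]]]]
  [R p [R p [R p [R p [R p [Q0 g [Q2 c]]]]]]]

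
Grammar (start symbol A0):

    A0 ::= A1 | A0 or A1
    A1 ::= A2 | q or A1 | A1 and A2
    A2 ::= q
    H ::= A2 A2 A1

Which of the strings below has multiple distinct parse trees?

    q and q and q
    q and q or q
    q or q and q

q or q and q

q and q and q: 1 tree
q and q or q: 1 tree
q or q and q: 3 trees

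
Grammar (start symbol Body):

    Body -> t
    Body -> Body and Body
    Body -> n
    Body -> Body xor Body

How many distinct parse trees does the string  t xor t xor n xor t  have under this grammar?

5

Parse trees for t xor t xor n xor t:
  [Body [Body t] xor [Body [Body t] xor [Body [Body n] xor [Body t]]]]
  [Body [Body t] xor [Body [Body [Body t] xor [Body n]] xor [Body t]]]
  [Body [Body [Body t] xor [Body t]] xor [Body [Body n] xor [Body t]]]
  [Body [Body [Body t] xor [Body [Body t] xor [Body n]]] xor [Body t]]
  [Body [Body [Body [Body t] xor [Body t]] xor [Body n]] xor [Body t]]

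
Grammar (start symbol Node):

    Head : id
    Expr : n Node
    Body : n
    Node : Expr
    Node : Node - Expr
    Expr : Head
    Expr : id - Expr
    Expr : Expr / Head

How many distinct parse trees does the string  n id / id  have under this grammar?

Parse trees for n id / id:
  [Node [Expr n [Node [Expr [Expr [Head id]] / [Head id]]]]]
  [Node [Expr [Expr n [Node [Expr [Head id]]]] / [Head id]]]

2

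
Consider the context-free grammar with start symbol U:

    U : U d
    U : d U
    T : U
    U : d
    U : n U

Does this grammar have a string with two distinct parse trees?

Witness: d d

Derivation 1: U ⇒ U d ⇒ d d
Derivation 2: U ⇒ d U ⇒ d d

Two distinct leftmost derivations for the same string.

Ambiguous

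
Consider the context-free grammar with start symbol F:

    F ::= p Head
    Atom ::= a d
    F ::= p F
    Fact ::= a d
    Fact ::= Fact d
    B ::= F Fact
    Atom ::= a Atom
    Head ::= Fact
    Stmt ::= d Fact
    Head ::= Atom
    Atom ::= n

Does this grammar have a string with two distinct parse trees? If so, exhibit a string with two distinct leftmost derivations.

Witness: p a d

Derivation 1: F ⇒ p Head ⇒ p Fact ⇒ p a d
Derivation 2: F ⇒ p Head ⇒ p Atom ⇒ p a d

Two distinct leftmost derivations for the same string.

Ambiguous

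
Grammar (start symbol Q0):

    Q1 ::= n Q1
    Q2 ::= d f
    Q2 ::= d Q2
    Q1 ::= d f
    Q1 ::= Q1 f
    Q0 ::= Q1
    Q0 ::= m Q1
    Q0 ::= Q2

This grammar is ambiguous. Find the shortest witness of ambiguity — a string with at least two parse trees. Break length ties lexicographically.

length 2: d f has 2 parse trees

Two derivations of d f:
  Q0 ⇒ Q1 ⇒ d f
  Q0 ⇒ Q2 ⇒ d f

d f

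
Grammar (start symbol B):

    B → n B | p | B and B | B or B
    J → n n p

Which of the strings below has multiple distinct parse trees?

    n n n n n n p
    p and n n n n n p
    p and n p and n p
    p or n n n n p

p and n p and n p

n n n n n n p: 1 tree
p and n n n n n p: 1 tree
p and n p and n p: 3 trees
p or n n n n p: 1 tree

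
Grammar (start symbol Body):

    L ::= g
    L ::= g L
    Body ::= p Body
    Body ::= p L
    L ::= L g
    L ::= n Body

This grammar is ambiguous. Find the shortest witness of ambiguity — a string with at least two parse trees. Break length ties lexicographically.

length 2: no string has ≥2 trees
length 3: p g g has 2 parse trees

Two derivations of p g g:
  Body ⇒ p L ⇒ p g L ⇒ p g g
  Body ⇒ p L ⇒ p L g ⇒ p g g

p g g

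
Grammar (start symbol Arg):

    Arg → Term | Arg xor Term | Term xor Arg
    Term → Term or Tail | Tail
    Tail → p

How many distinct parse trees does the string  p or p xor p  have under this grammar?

2

Parse trees for p or p xor p:
  [Arg [Arg [Term [Term [Tail p]] or [Tail p]]] xor [Term [Tail p]]]
  [Arg [Term [Term [Tail p]] or [Tail p]] xor [Arg [Term [Tail p]]]]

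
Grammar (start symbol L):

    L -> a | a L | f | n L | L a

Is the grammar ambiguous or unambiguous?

Ambiguous

Witness: a a

Derivation 1: L ⇒ a L ⇒ a a
Derivation 2: L ⇒ L a ⇒ a a

Two distinct leftmost derivations for the same string.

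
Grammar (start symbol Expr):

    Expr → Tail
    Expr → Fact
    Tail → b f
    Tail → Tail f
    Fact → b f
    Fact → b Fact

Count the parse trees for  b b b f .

1

Parse trees for b b b f:
  [Expr [Fact b [Fact b [Fact b f]]]]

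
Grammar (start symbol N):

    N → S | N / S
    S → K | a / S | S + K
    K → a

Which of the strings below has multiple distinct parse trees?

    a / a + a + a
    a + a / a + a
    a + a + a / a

a / a + a + a: 4 trees
a + a / a + a: 1 tree
a + a + a / a: 1 tree

a / a + a + a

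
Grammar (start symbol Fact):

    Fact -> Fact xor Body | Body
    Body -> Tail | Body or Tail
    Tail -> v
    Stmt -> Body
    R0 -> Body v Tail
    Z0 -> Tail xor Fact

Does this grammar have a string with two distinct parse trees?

Unambiguous

Only Fact, Body, Tail are reachable from Fact; ignoring the rest: Fact → Fact xor Body | Body  ;  Body → Body or Tail | Tail  — a left-associative chain with Tail at the bottom. Each string factors uniquely by precedence.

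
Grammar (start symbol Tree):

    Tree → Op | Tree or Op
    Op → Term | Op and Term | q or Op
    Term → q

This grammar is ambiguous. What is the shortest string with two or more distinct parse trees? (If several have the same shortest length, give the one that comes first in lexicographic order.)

length 1: no string has ≥2 trees
length 3: q or q has 2 parse trees

Two derivations of q or q:
  Tree ⇒ Op ⇒ q or Op ⇒ q or Term ⇒ q or q
  Tree ⇒ Tree or Op ⇒ Op or Op ⇒ Term or Op ⇒ q or Op ⇒ q or Term ⇒ q or q

q or q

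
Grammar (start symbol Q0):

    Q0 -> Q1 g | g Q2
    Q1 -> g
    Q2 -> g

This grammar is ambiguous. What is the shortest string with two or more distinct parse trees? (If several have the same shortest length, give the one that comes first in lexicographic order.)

g g

length 2: g g has 2 parse trees

Two derivations of g g:
  Q0 ⇒ Q1 g ⇒ g g
  Q0 ⇒ g Q2 ⇒ g g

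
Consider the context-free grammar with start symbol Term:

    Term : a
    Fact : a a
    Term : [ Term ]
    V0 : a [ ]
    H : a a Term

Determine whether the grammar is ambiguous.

Unambiguous

(V0, H, Fact are unreachable from Term, so their rules don't affect L(Term).) L(Term) is { openⁿ atom closeⁿ : n ≥ 0 }. The bracket depth fixes n, and the derivation is forced at every step.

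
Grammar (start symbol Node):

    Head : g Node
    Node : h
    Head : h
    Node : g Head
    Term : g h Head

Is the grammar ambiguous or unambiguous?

Only Node, Head are reachable from Node; ignoring the rest: Each reachable nonterminal has at most one production per leading terminal, and all productions are right-linear; the derivation is determined token-by-token.

Unambiguous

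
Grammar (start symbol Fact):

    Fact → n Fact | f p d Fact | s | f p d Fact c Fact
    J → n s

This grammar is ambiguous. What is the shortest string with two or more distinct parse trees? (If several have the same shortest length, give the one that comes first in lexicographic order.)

f p d f p d s c s

length 1: no string has ≥2 trees
length 2: no string has ≥2 trees
length 3: no string has ≥2 trees
length 4: no string has ≥2 trees
length 5: no string has ≥2 trees
length 6: no string has ≥2 trees
length 7: no string has ≥2 trees
length 8: no string has ≥2 trees
length 9: f p d f p d s c s has 2 parse trees

Two derivations of f p d f p d s c s:
  Fact ⇒ f p d Fact ⇒ f p d f p d Fact c Fact ⇒ f p d f p d s c Fact ⇒ f p d f p d s c s
  Fact ⇒ f p d Fact c Fact ⇒ f p d f p d Fact c Fact ⇒ f p d f p d s c Fact ⇒ f p d f p d s c s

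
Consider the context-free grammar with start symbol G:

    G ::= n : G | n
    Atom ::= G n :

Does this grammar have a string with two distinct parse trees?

Unambiguous

(Atom is unreachable from G, so its rules don't affect L(G).) The reachable grammar is A → atom sep A | atom. Each atom is followed by either the separator (recurse) or end-of-string (stop) — no choice point.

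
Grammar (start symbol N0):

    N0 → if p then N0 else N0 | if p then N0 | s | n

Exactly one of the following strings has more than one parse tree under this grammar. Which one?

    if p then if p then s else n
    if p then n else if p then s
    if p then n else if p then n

if p then if p then s else n: 2 trees
if p then n else if p then s: 1 tree
if p then n else if p then n: 1 tree

if p then if p then s else n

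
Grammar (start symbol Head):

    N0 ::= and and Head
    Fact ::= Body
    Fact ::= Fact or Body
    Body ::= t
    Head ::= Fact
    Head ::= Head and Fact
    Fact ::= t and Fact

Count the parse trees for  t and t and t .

Parse trees for t and t and t:
  [Head [Fact t and [Fact t and [Fact [Body t]]]]]
  [Head [Head [Fact [Body t]]] and [Fact t and [Fact [Body t]]]]
  [Head [Head [Fact t and [Fact [Body t]]]] and [Fact [Body t]]]
  [Head [Head [Head [Fact [Body t]]] and [Fact [Body t]]] and [Fact [Body t]]]

4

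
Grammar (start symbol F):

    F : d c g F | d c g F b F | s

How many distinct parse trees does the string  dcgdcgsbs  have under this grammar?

2

Parse trees for dcgdcgsbs:
  [F d c g [F d c g [F s] b [F s]]]
  [F d c g [F d c g [F s]] b [F s]]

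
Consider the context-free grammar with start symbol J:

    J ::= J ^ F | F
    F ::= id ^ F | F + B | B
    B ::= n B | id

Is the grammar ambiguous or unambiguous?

Witness: id ^ id

Derivation 1: J ⇒ J ^ F ⇒ F ^ F ⇒ B ^ F ⇒ id ^ F ⇒ id ^ B ⇒ id ^ id
Derivation 2: J ⇒ F ⇒ id ^ F ⇒ id ^ B ⇒ id ^ id

Two distinct leftmost derivations for the same string.

Ambiguous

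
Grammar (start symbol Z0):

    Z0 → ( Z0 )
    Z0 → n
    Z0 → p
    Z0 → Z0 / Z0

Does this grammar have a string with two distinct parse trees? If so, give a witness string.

Ambiguous

Witness: n / n / n

Derivation 1: Z0 ⇒ Z0 / Z0 ⇒ n / Z0 ⇒ n / Z0 / Z0 ⇒ n / n / Z0 ⇒ n / n / n
Derivation 2: Z0 ⇒ Z0 / Z0 ⇒ Z0 / Z0 / Z0 ⇒ n / Z0 / Z0 ⇒ n / n / Z0 ⇒ n / n / n

Two distinct leftmost derivations for the same string.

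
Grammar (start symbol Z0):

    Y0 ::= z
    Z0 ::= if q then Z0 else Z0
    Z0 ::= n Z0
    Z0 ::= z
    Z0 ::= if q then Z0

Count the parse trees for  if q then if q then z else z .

Parse trees for if q then if q then z else z:
  [Z0 if q then [Z0 if q then [Z0 z]] else [Z0 z]]
  [Z0 if q then [Z0 if q then [Z0 z] else [Z0 z]]]

2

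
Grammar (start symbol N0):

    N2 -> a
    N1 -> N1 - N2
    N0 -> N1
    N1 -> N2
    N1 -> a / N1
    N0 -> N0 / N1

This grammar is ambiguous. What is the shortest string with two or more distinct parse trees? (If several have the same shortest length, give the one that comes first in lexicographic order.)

a / a

length 1: no string has ≥2 trees
length 3: a / a has 2 parse trees

Two derivations of a / a:
  N0 ⇒ N1 ⇒ a / N1 ⇒ a / N2 ⇒ a / a
  N0 ⇒ N0 / N1 ⇒ N1 / N1 ⇒ N2 / N1 ⇒ a / N1 ⇒ a / N2 ⇒ a / a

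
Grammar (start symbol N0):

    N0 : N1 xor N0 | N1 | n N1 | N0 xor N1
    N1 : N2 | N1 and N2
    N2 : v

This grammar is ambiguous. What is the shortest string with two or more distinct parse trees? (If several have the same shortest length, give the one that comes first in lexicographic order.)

length 1: no string has ≥2 trees
length 2: no string has ≥2 trees
length 3: v xor v has 2 parse trees

Two derivations of v xor v:
  N0 ⇒ N1 xor N0 ⇒ N2 xor N0 ⇒ v xor N0 ⇒ v xor N1 ⇒ v xor N2 ⇒ v xor v
  N0 ⇒ N0 xor N1 ⇒ N1 xor N1 ⇒ N2 xor N1 ⇒ v xor N1 ⇒ v xor N2 ⇒ v xor v

v xor v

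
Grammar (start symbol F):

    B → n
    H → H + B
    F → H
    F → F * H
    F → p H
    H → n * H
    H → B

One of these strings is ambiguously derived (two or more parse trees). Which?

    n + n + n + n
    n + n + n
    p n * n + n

n + n + n + n: 1 tree
n + n + n: 1 tree
p n * n + n: 3 trees

p n * n + n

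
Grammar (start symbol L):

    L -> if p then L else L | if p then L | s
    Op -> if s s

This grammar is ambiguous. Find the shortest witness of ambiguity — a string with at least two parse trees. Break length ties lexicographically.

length 1: no string has ≥2 trees
length 4: no string has ≥2 trees
length 6: no string has ≥2 trees
length 7: no string has ≥2 trees
length 9: if p then if p then s else s has 2 parse trees

Two derivations of if p then if p then s else s:
  L ⇒ if p then L else L ⇒ if p then if p then L else L ⇒ if p then if p then s else L ⇒ if p then if p then s else s
  L ⇒ if p then L ⇒ if p then if p then L else L ⇒ if p then if p then s else L ⇒ if p then if p then s else s

if p then if p then s else s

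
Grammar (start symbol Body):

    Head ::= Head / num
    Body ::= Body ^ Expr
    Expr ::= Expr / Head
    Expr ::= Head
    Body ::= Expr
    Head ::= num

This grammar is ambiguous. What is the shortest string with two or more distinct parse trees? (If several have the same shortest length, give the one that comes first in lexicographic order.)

num / num

length 1: no string has ≥2 trees
length 3: num / num has 2 parse trees

Two derivations of num / num:
  Body ⇒ Expr ⇒ Expr / Head ⇒ Head / Head ⇒ num / Head ⇒ num / num
  Body ⇒ Expr ⇒ Head ⇒ Head / num ⇒ num / num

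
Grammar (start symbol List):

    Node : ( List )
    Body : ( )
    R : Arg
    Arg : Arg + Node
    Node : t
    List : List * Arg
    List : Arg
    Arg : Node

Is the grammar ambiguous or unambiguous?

Only List, Arg, Node are reachable from List; ignoring the rest: The grammar is stratified — List handles '*' (left-recursive), Arg handles '+', Node atoms. Each operator has a fixed associativity and precedence level, so every string has one parse.

Unambiguous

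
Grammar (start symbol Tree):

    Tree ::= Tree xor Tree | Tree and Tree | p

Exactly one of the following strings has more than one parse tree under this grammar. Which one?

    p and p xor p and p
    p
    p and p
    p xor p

p and p xor p and p: 5 trees
p: 1 tree
p and p: 1 tree
p xor p: 1 tree

p and p xor p and p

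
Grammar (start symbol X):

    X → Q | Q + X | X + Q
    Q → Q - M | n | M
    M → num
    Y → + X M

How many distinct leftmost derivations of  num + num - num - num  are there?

2

Parse trees for num + num - num - num:
  [X [Q [M num]] + [X [Q [Q [Q [M num]] - [M num]] - [M num]]]]
  [X [X [Q [M num]]] + [Q [Q [Q [M num]] - [M num]] - [M num]]]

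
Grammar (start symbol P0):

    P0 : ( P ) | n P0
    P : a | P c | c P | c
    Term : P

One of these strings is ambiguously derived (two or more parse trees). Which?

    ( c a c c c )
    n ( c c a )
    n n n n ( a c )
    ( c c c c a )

( c a c c c ): 4 trees
n ( c c a ): 1 tree
n n n n ( a c ): 1 tree
( c c c c a ): 1 tree

( c a c c c )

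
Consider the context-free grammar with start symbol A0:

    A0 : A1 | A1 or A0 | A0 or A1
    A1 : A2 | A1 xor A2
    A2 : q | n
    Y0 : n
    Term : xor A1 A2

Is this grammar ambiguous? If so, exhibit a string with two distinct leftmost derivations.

Ambiguous

Witness: n or n

Derivation 1: A0 ⇒ A1 or A0 ⇒ A2 or A0 ⇒ n or A0 ⇒ n or A1 ⇒ n or A2 ⇒ n or n
Derivation 2: A0 ⇒ A0 or A1 ⇒ A1 or A1 ⇒ A2 or A1 ⇒ n or A1 ⇒ n or A2 ⇒ n or n

Two distinct leftmost derivations for the same string.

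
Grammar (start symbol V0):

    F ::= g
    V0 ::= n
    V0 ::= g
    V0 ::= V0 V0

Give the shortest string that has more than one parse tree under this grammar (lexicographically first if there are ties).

g g g

length 1: no string has ≥2 trees
length 2: no string has ≥2 trees
length 3: g g g has 2 parse trees

Two derivations of g g g:
  V0 ⇒ V0 V0 ⇒ g V0 ⇒ g V0 V0 ⇒ g g V0 ⇒ g g g
  V0 ⇒ V0 V0 ⇒ V0 V0 V0 ⇒ g V0 V0 ⇒ g g V0 ⇒ g g g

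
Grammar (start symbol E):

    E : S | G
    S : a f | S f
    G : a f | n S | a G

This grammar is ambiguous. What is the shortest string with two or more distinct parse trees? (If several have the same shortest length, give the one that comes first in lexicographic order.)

a f

length 2: a f has 2 parse trees

Two derivations of a f:
  E ⇒ S ⇒ a f
  E ⇒ G ⇒ a f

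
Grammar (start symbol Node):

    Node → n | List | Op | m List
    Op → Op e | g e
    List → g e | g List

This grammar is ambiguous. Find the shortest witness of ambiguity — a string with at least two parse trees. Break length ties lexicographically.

g e

length 1: no string has ≥2 trees
length 2: g e has 2 parse trees

Two derivations of g e:
  Node ⇒ List ⇒ g e
  Node ⇒ Op ⇒ g e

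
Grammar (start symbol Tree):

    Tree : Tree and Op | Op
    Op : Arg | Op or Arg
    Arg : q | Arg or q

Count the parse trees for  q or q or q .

Parse trees for q or q or q:
  [Tree [Op [Arg [Arg [Arg q] or q] or q]]]
  [Tree [Op [Op [Arg q]] or [Arg [Arg q] or q]]]
  [Tree [Op [Op [Arg [Arg q] or q]] or [Arg q]]]
  [Tree [Op [Op [Op [Arg q]] or [Arg q]] or [Arg q]]]

4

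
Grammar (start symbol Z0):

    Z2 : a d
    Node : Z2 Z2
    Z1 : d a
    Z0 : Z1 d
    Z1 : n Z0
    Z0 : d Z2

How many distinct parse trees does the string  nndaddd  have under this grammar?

2

Parse trees for nndaddd:
  [Z0 [Z1 n [Z0 [Z1 n [Z0 [Z1 d a] d]] d]] d]
  [Z0 [Z1 n [Z0 [Z1 n [Z0 d [Z2 a d]]] d]] d]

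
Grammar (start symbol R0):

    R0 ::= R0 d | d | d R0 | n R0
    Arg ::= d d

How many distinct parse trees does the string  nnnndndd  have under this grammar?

8

Parse trees for nnnndndd:
  [R0 [R0 n [R0 n [R0 n [R0 n [R0 d [R0 n [R0 d]]]]]]] d]
  [R0 n [R0 [R0 n [R0 n [R0 n [R0 d [R0 n [R0 d]]]]]] d]]
  [R0 n [R0 n [R0 [R0 n [R0 n [R0 d [R0 n [R0 d]]]]] d]]]
  [R0 n [R0 n [R0 n [R0 [R0 n [R0 d [R0 n [R0 d]]]] d]]]]
  [R0 n [R0 n [R0 n [R0 n [R0 [R0 d [R0 n [R0 d]]] d]]]]]
  [R0 n [R0 n [R0 n [R0 n [R0 d [R0 [R0 n [R0 d]] d]]]]]]
  [R0 n [R0 n [R0 n [R0 n [R0 d [R0 n [R0 [R0 d] d]]]]]]]
  [R0 n [R0 n [R0 n [R0 n [R0 d [R0 n [R0 d [R0 d]]]]]]]]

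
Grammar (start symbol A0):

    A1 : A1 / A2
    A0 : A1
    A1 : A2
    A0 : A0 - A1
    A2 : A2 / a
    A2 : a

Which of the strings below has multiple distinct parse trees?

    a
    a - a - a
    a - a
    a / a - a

a: 1 tree
a - a - a: 1 tree
a - a: 1 tree
a / a - a: 2 trees

a / a - a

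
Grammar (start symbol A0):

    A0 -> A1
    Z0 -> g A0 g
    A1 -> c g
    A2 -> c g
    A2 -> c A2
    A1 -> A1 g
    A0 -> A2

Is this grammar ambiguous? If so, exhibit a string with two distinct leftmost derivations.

Ambiguous

Witness: c g

Derivation 1: A0 ⇒ A1 ⇒ c g
Derivation 2: A0 ⇒ A2 ⇒ c g

Two distinct leftmost derivations for the same string.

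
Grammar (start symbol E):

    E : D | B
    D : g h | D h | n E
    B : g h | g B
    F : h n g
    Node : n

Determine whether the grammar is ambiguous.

Ambiguous

Witness: g h

Derivation 1: E ⇒ D ⇒ g h
Derivation 2: E ⇒ B ⇒ g h

Two distinct leftmost derivations for the same string.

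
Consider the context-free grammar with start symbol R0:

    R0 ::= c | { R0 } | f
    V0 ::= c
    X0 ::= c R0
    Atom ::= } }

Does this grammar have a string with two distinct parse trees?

Unambiguous

Only R0 is reachable from R0; ignoring the rest: Each string is a nest of matched brackets around a single atom. An opening bracket forces the recursive rule; an atom forces the base rule.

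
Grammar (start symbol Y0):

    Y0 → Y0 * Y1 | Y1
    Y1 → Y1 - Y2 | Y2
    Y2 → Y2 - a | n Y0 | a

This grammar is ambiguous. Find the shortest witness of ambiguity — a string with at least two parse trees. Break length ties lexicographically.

a - a

length 1: no string has ≥2 trees
length 2: no string has ≥2 trees
length 3: a - a has 2 parse trees

Two derivations of a - a:
  Y0 ⇒ Y1 ⇒ Y1 - Y2 ⇒ Y2 - Y2 ⇒ a - Y2 ⇒ a - a
  Y0 ⇒ Y1 ⇒ Y2 ⇒ Y2 - a ⇒ a - a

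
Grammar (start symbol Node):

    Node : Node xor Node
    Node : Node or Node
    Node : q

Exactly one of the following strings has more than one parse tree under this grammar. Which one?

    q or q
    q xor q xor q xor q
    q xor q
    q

q xor q xor q xor q

q or q: 1 tree
q xor q xor q xor q: 5 trees
q xor q: 1 tree
q: 1 tree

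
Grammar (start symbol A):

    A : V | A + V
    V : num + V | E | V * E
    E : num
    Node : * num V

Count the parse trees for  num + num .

Parse trees for num + num:
  [A [V num + [V [E num]]]]
  [A [A [V [E num]]] + [V [E num]]]

2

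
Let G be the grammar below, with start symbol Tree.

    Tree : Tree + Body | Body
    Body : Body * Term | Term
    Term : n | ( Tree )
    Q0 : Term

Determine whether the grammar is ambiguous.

(Q0 is unreachable from Tree, so its rules don't affect L(Tree).) This is a standard precedence ladder (Tree over Body over Term), with each level left-recursive on its own operator ('+' at Tree, '*' at Body). That structure is LR(1), hence unambiguous.

Unambiguous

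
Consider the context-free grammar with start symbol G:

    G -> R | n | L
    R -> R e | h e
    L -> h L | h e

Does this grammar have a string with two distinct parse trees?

Ambiguous

Witness: h e

Derivation 1: G ⇒ R ⇒ h e
Derivation 2: G ⇒ L ⇒ h e

Two distinct leftmost derivations for the same string.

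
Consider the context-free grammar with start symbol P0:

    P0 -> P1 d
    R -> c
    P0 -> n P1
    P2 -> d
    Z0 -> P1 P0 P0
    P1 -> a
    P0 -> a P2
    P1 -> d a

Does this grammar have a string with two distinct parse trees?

Ambiguous

Witness: a d

Derivation 1: P0 ⇒ P1 d ⇒ a d
Derivation 2: P0 ⇒ a P2 ⇒ a d

Two distinct leftmost derivations for the same string.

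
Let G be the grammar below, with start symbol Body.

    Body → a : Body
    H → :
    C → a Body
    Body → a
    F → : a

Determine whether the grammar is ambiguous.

(F, H, C are unreachable from Body, so their rules don't affect L(Body).) The reachable grammar is A → atom sep A | atom. Each atom is followed by either the separator (recurse) or end-of-string (stop) — no choice point.

Unambiguous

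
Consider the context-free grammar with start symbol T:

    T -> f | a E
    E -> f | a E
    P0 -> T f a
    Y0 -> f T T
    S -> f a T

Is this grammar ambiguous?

Unambiguous

Only T, E are reachable from T; ignoring the rest: The reachable rules are right-linear with at most one rule per (nonterminal, next-terminal) pair. Each input token forces the next rule, so parsing is deterministic.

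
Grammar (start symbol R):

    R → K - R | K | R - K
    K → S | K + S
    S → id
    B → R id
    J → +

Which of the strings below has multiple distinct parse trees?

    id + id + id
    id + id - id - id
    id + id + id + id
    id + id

id + id + id: 1 tree
id + id - id - id: 4 trees
id + id + id + id: 1 tree
id + id: 1 tree

id + id - id - id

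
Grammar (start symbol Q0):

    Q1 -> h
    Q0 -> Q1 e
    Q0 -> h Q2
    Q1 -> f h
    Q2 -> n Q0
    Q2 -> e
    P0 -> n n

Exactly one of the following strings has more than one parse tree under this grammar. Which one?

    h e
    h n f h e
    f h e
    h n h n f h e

h e

h e: 2 trees
h n f h e: 1 tree
f h e: 1 tree
h n h n f h e: 1 tree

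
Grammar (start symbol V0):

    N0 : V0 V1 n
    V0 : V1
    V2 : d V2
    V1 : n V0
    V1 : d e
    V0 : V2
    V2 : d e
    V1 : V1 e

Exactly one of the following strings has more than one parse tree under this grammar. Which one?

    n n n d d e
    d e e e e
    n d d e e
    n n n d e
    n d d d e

n n n d d e: 1 tree
d e e e e: 1 tree
n d d e e: 1 tree
n n n d e: 2 trees
n d d d e: 1 tree

n n n d e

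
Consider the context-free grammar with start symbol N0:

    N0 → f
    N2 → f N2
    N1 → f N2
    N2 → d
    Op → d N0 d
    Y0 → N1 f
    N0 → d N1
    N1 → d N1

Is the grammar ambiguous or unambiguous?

Unambiguous

(Y0, Op are unreachable from N0, so their rules don't affect L(N0).) Each reachable nonterminal has at most one production per leading terminal, and all productions are right-linear; the derivation is determined token-by-token.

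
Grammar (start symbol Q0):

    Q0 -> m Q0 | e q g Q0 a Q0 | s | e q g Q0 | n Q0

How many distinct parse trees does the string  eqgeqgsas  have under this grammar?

2

Parse trees for eqgeqgsas:
  [Q0 e q g [Q0 e q g [Q0 s]] a [Q0 s]]
  [Q0 e q g [Q0 e q g [Q0 s] a [Q0 s]]]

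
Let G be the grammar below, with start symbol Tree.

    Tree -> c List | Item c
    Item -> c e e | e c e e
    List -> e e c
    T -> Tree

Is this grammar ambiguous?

Ambiguous

Witness: c e e c

Derivation 1: Tree ⇒ c List ⇒ c e e c
Derivation 2: Tree ⇒ Item c ⇒ c e e c

Two distinct leftmost derivations for the same string.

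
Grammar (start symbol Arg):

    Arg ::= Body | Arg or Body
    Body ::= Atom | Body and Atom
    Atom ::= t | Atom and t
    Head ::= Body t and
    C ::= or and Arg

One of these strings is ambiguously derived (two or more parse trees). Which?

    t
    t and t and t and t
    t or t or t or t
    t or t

t: 1 tree
t and t and t and t: 8 trees
t or t or t or t: 1 tree
t or t: 1 tree

t and t and t and t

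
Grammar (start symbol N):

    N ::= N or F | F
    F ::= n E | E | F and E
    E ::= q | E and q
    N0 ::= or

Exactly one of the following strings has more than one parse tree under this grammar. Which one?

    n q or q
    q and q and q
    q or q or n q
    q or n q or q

q and q and q

n q or q: 1 tree
q and q and q: 4 trees
q or q or n q: 1 tree
q or n q or q: 1 tree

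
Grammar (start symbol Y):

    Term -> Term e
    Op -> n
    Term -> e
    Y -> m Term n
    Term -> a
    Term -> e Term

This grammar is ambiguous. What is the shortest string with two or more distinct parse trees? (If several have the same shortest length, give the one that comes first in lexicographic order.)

length 3: no string has ≥2 trees
length 4: m e e n has 2 parse trees

Two derivations of m e e n:
  Y ⇒ m Term n ⇒ m Term e n ⇒ m e e n
  Y ⇒ m Term n ⇒ m e Term n ⇒ m e e n

m e e n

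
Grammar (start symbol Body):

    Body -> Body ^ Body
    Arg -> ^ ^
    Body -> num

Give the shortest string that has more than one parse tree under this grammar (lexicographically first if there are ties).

num ^ num ^ num

length 1: no string has ≥2 trees
length 3: no string has ≥2 trees
length 5: num ^ num ^ num has 2 parse trees

Two derivations of num ^ num ^ num:
  Body ⇒ Body ^ Body ⇒ Body ^ Body ^ Body ⇒ num ^ Body ^ Body ⇒ num ^ num ^ Body ⇒ num ^ num ^ num
  Body ⇒ Body ^ Body ⇒ num ^ Body ⇒ num ^ Body ^ Body ⇒ num ^ num ^ Body ⇒ num ^ num ^ num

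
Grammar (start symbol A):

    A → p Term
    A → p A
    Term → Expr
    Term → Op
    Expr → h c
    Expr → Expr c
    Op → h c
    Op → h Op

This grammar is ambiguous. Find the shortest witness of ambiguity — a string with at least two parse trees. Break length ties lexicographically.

p h c

length 3: p h c has 2 parse trees

Two derivations of p h c:
  A ⇒ p Term ⇒ p Expr ⇒ p h c
  A ⇒ p Term ⇒ p Op ⇒ p h c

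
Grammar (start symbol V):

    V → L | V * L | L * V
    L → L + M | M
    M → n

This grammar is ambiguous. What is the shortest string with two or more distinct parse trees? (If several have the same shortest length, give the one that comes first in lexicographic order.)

length 1: no string has ≥2 trees
length 3: n * n has 2 parse trees

Two derivations of n * n:
  V ⇒ V * L ⇒ L * L ⇒ M * L ⇒ n * L ⇒ n * M ⇒ n * n
  V ⇒ L * V ⇒ M * V ⇒ n * V ⇒ n * L ⇒ n * M ⇒ n * n

n * n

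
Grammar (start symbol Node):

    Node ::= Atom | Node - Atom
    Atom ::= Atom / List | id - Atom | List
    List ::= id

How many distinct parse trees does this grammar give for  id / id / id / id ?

Parse trees for id / id / id / id:
  [Node [Atom [Atom [Atom [Atom [List id]] / [List id]] / [List id]] / [List id]]]

1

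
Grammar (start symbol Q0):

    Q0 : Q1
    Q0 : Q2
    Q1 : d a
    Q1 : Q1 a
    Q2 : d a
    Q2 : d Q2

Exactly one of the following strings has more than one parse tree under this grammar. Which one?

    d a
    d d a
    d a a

d a: 2 trees
d d a: 1 tree
d a a: 1 tree

d a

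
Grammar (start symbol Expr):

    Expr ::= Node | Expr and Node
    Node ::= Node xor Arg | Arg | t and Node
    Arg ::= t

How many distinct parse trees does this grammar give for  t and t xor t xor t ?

4

Parse trees for t and t xor t xor t:
  [Expr [Node [Node [Node t and [Node [Arg t]]] xor [Arg t]] xor [Arg t]]]
  [Expr [Node [Node t and [Node [Node [Arg t]] xor [Arg t]]] xor [Arg t]]]
  [Expr [Node t and [Node [Node [Node [Arg t]] xor [Arg t]] xor [Arg t]]]]
  [Expr [Expr [Node [Arg t]]] and [Node [Node [Node [Arg t]] xor [Arg t]] xor [Arg t]]]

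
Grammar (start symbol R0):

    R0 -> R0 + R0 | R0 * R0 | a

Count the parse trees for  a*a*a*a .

Parse trees for a*a*a*a:
  [R0 [R0 a] * [R0 [R0 a] * [R0 [R0 a] * [R0 a]]]]
  [R0 [R0 a] * [R0 [R0 [R0 a] * [R0 a]] * [R0 a]]]
  [R0 [R0 [R0 a] * [R0 a]] * [R0 [R0 a] * [R0 a]]]
  [R0 [R0 [R0 a] * [R0 [R0 a] * [R0 a]]] * [R0 a]]
  [R0 [R0 [R0 [R0 a] * [R0 a]] * [R0 a]] * [R0 a]]

5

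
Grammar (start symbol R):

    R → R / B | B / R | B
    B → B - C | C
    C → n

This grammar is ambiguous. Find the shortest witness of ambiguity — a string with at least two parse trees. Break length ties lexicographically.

n / n

length 1: no string has ≥2 trees
length 3: n / n has 2 parse trees

Two derivations of n / n:
  R ⇒ R / B ⇒ B / B ⇒ C / B ⇒ n / B ⇒ n / C ⇒ n / n
  R ⇒ B / R ⇒ C / R ⇒ n / R ⇒ n / B ⇒ n / C ⇒ n / n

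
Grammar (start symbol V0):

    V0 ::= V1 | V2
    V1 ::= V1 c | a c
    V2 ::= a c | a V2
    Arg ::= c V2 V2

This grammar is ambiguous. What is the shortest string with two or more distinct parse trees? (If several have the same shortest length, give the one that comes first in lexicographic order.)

a c

length 2: a c has 2 parse trees

Two derivations of a c:
  V0 ⇒ V1 ⇒ a c
  V0 ⇒ V2 ⇒ a c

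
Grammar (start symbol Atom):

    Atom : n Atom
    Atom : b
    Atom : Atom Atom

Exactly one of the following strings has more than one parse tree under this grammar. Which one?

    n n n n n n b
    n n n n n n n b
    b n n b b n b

b n n b b n b

n n n n n n b: 1 tree
n n n n n n n b: 1 tree
b n n b b n b: 14 trees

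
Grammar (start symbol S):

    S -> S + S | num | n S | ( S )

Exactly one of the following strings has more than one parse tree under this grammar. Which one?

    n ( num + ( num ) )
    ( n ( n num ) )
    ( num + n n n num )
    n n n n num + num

n n n n num + num

n ( num + ( num ) ): 1 tree
( n ( n num ) ): 1 tree
( num + n n n num ): 1 tree
n n n n num + num: 5 trees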